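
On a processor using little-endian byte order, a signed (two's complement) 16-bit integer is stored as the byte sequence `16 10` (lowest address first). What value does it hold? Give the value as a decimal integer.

4118

Little-endian: lowest address holds the least-significant byte.
Reassemble most-significant byte first: 10 16 → 0x1016.
0x1016 = 4118.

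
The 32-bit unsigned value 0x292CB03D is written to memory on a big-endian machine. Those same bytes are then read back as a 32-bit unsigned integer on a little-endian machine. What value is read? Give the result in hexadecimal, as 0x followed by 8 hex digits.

Stored big-endian, the bytes at ascending addresses are 29 2C B0 3D.
Read back as little-endian, the first byte is least significant, giving 0x3DB02C29.

0x3DB02C29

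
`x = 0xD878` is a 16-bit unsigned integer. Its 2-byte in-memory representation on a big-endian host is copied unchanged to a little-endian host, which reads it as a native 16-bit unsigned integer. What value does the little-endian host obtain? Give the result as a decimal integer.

30936

Stored big-endian, the bytes at ascending addresses are D8 78.
Read back as little-endian, the first byte is least significant, giving 0x78D8.
0x78D8 = 30936.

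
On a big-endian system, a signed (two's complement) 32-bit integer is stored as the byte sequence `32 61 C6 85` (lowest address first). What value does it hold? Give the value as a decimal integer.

In big-endian order the high byte comes first in memory.
The bytes are already most-significant first: 0x3261C685.
0x3261C685 = 845268613.

845268613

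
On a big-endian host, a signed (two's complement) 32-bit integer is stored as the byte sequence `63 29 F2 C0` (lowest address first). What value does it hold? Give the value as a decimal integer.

1663693504

In big-endian order the high byte comes first in memory.
The bytes are already most-significant first: 0x6329F2C0.
0x6329F2C0 = 1663693504.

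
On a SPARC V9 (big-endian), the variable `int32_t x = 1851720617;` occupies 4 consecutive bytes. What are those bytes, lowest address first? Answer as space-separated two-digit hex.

6E 5F 03 A9

1851720617 in hexadecimal, padded to 32 bits, is 0x6E5F03A9.
Split into bytes (most-significant first): 6E 5F 03 A9.
Big-endian: lowest address holds the most-significant byte.
So the memory order matches the most-significant-first order: 6E 5F 03 A9.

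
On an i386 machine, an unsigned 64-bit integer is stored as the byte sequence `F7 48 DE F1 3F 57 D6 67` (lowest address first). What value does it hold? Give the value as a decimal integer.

Little-endian stores the least-significant byte at the lowest address.
Reassemble most-significant byte first: 67 D6 57 3F F1 DE 48 F7 → 0x67D6573FF1DE48F7.
0x67D6573FF1DE48F7 = 7482263763075090679.

7482263763075090679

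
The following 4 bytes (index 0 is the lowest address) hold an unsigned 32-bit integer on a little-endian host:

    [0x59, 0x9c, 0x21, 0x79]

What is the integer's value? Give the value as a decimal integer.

2032245849

Little-endian stores the least-significant byte at the lowest address.
Reassemble most-significant byte first: 79 21 9C 59 → 0x79219C59.
0x79219C59 = 2032245849.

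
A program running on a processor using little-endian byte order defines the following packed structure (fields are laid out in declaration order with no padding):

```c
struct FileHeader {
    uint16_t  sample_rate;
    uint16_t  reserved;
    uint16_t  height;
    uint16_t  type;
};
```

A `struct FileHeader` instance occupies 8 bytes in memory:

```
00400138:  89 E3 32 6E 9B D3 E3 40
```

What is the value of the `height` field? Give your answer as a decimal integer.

`height` follows `sample_rate` (2 B), `reserved` (2 B), so it starts at offset 2 + 2 = 4 and occupies 2 bytes.
Bytes at offsets 4..5: 9B D3.
Little-endian stores the least-significant byte at the lowest address.
Reassemble most-significant byte first: D3 9B → 0xD39B.
0xD39B = 54171.

54171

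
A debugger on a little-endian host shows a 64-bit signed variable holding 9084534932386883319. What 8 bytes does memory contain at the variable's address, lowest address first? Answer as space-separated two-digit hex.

F7 26 8C 9A 63 C0 12 7E

9084534932386883319 in hexadecimal, padded to 64 bits, is 0x7E12C0639A8C26F7.
Split into bytes (most-significant first): 7E 12 C0 63 9A 8C 26 F7.
Little-endian stores the least-significant byte at the lowest address.
So at ascending addresses the bytes are F7 26 8C 9A 63 C0 12 7E.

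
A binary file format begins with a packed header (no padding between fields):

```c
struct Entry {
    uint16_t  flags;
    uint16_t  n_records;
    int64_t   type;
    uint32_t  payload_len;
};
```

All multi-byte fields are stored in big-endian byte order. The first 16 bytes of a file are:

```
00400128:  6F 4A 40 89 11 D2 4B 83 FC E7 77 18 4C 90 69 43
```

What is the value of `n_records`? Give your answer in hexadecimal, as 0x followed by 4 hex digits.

0x4089

`n_records` follows `flags` (2 bytes), so it starts at byte offset 2 and occupies 2 bytes.
Bytes at offsets 2..3: 40 89.
Big-endian stores the most-significant byte at the lowest address.
The bytes are already most-significant first: 0x4089.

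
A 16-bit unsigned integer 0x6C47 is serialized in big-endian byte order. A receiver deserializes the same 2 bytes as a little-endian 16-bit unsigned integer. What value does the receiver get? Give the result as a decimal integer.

Stored big-endian, the bytes at ascending addresses are 6C 47.
Read back as little-endian, the first byte is least significant, giving 0x476C.
0x476C = 18284.

18284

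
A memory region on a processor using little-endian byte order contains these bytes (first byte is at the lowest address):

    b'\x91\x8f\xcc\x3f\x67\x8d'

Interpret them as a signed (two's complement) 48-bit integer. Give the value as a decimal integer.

Little-endian stores the least-significant byte at the lowest address.
Reassemble most-significant byte first: 8D 67 3F CC 8F 91 → 0x8D673FCC8F91.
Top bit is set, so as a signed 48-bit value this is 0x8D673FCC8F91 − 2^48 = -126000385192047.

-126000385192047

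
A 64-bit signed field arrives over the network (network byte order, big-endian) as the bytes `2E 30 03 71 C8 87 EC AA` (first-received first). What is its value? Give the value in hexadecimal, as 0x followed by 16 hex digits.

Big-endian stores the most-significant byte at the lowest address.
The bytes are already most-significant first: 0x2E300371C887ECAA.

0x2E300371C887ECAA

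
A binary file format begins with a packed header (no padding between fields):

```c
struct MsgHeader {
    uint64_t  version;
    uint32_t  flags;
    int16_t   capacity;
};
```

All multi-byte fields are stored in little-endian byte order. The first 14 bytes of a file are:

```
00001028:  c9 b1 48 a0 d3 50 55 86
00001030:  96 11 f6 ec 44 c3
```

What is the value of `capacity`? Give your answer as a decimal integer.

`capacity` follows `version` (8 B), `flags` (4 B), so it starts at offset 8 + 4 = 12 and occupies 2 bytes.
Bytes at offsets 12..13: 44 C3.
Little-endian stores the least-significant byte at the lowest address.
Reassemble most-significant byte first: C3 44 → 0xC344.
Top bit is set, so as a signed 16-bit value this is 0xC344 − 2^16 = -15548.

-15548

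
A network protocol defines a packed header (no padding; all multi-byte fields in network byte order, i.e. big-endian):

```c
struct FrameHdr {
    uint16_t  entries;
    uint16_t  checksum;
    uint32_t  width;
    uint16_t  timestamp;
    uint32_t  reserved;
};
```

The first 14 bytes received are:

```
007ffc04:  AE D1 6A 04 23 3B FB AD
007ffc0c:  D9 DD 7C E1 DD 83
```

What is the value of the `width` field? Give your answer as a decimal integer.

`width` follows `entries` (2 B), `checksum` (2 B), so it starts at offset 2 + 2 = 4 and occupies 4 bytes.
Bytes at offsets 4..7: 23 3B FB AD.
Big-endian stores the most-significant byte at the lowest address.
The bytes are already most-significant first: 0x233BFBAD.
0x233BFBAD = 591133613.

591133613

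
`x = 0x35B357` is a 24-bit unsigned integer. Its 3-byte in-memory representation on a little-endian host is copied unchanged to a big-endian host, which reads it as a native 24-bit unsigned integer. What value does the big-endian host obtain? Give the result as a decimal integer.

Stored little-endian, the bytes at ascending addresses are 57 B3 35.
Read back as big-endian, the last byte is least significant, giving 0x57B335.
0x57B335 = 5747509.

5747509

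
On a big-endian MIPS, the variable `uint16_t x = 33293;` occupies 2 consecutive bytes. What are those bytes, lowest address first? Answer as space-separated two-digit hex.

33293 in hexadecimal, padded to 16 bits, is 0x820D.
Split into bytes (most-significant first): 82 0D.
Big-endian: lowest address holds the most-significant byte.
So the memory order matches the most-significant-first order: 82 0D.

82 0D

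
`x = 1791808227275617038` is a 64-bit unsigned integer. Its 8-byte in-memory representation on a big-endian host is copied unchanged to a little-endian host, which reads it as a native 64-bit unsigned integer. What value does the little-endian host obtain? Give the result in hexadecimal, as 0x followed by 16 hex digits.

0x0EB362DC16C8DD18

1791808227275617038 in 64-bit hexadecimal is 0x18DDC816DC62B30E.
Stored big-endian, the bytes at ascending addresses are 18 DD C8 16 DC 62 B3 0E.
Read back as little-endian, the first byte is least significant, giving 0x0EB362DC16C8DD18.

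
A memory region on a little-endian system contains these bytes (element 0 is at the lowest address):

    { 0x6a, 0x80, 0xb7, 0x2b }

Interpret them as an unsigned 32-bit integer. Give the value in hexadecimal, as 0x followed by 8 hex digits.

0x2BB7806A

Little-endian stores the least-significant byte at the lowest address.
Reassemble most-significant byte first: 2B B7 80 6A → 0x2BB7806A.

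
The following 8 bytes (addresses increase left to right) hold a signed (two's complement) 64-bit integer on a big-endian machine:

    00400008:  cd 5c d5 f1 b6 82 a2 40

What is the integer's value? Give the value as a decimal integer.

-3648806363951095232

Big-endian stores the most-significant byte at the lowest address.
The bytes are already most-significant first: 0xCD5CD5F1B682A240.
Top bit is set, so as a signed 64-bit value this is 0xCD5CD5F1B682A240 − 2^64 = -3648806363951095232.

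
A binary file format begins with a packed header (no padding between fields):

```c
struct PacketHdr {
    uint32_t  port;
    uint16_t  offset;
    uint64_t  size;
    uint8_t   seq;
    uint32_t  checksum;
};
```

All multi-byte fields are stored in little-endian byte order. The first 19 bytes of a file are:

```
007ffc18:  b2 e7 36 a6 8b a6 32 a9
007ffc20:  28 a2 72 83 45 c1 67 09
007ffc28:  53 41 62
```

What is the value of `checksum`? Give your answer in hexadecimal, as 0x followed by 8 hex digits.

`checksum` follows `port` (4 B), `offset` (2 B), `size` (8 B), `seq` (1 B), so it starts at offset 4 + 2 + 8 + 1 = 15 and occupies 4 bytes.
Bytes at offsets 15..18: 09 53 41 62.
In little-endian order the low byte comes first in memory.
Reassemble most-significant byte first: 62 41 53 09 → 0x62415309.

0x62415309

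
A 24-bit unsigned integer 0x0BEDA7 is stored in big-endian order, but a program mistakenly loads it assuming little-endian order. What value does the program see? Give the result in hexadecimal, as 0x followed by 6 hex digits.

Stored big-endian, the bytes at ascending addresses are 0B ED A7.
Read back as little-endian, the first byte is least significant, giving 0xA7ED0B.

0xA7ED0B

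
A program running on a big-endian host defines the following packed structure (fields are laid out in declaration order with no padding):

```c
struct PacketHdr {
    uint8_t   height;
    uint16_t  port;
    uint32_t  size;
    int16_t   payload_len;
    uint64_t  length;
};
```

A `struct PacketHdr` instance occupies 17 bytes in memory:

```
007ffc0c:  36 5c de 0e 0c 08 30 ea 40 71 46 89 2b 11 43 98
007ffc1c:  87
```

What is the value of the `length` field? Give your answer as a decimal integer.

`length` follows `height` (1 B), `port` (2 B), `size` (4 B), `payload_len` (2 B), so it starts at offset 1 + 2 + 4 + 2 = 9 and occupies 8 bytes.
Bytes at offsets 9..16: 71 46 89 2B 11 43 98 87.
In big-endian order the high byte comes first in memory.
The bytes are already most-significant first: 0x7146892B11439887.
0x7146892B11439887 = 8162362192721844359.

8162362192721844359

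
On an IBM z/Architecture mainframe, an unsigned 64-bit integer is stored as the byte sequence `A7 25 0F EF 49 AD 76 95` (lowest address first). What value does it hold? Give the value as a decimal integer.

12044050298879964821

In big-endian order the high byte comes first in memory.
The bytes are already most-significant first: 0xA7250FEF49AD7695.
0xA7250FEF49AD7695 = 12044050298879964821.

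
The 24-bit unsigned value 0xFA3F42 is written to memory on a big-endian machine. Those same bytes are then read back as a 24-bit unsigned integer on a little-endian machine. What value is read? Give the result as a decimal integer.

4341754

Stored big-endian, the bytes at ascending addresses are FA 3F 42.
Read back as little-endian, the first byte is least significant, giving 0x423FFA.
0x423FFA = 4341754.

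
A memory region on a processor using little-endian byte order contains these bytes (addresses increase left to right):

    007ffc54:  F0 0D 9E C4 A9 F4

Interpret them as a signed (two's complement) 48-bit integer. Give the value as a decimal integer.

In little-endian order the low byte comes first in memory.
Reassemble most-significant byte first: F4 A9 C4 9E 0D F0 → 0xF4A9C49E0DF0.
Top bit is set, so as a signed 48-bit value this is 0xF4A9C49E0DF0 − 2^48 = -12464991367696.

-12464991367696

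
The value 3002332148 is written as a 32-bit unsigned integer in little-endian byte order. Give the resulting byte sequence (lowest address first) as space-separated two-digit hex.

F4 F3 F3 B2

3002332148 in hexadecimal, padded to 32 bits, is 0xB2F3F3F4.
Split into bytes (most-significant first): B2 F3 F3 F4.
In little-endian order the low byte comes first in memory.
So at ascending addresses the bytes are F4 F3 F3 B2.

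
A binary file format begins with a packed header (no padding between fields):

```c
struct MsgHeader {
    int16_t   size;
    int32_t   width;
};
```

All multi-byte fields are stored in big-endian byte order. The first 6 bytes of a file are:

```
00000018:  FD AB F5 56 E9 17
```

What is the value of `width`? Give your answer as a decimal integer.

-178853609

`width` follows `size` (2 bytes), so it starts at byte offset 2 and occupies 4 bytes.
Bytes at offsets 2..5: F5 56 E9 17.
Big-endian: lowest address holds the most-significant byte.
The bytes are already most-significant first: 0xF556E917.
Top bit is set, so as a signed 32-bit value this is 0xF556E917 − 2^32 = -178853609.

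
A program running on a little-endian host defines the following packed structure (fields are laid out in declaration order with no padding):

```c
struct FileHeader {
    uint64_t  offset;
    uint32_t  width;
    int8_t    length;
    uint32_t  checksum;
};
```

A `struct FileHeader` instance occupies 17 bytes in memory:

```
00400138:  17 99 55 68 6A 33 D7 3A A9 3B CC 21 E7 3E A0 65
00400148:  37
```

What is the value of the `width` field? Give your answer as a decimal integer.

`width` follows `offset` (8 bytes), so it starts at byte offset 8 and occupies 4 bytes.
Bytes at offsets 8..11: A9 3B CC 21.
In little-endian order the low byte comes first in memory.
Reassemble most-significant byte first: 21 CC 3B A9 → 0x21CC3BA9.
0x21CC3BA9 = 567032745.

567032745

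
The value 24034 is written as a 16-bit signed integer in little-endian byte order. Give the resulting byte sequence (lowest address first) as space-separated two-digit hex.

24034 in hexadecimal, padded to 16 bits, is 0x5DE2.
Split into bytes (most-significant first): 5D E2.
In little-endian order the low byte comes first in memory.
So at ascending addresses the bytes are E2 5D.

E2 5D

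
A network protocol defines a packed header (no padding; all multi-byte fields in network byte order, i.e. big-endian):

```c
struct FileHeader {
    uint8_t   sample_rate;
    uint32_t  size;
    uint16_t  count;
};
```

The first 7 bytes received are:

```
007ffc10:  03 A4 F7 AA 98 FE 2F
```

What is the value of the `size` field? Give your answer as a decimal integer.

2767694488

`size` follows `sample_rate` (1 byte), so it starts at byte offset 1 and occupies 4 bytes.
Bytes at offsets 1..4: A4 F7 AA 98.
Big-endian stores the most-significant byte at the lowest address.
The bytes are already most-significant first: 0xA4F7AA98.
0xA4F7AA98 = 2767694488.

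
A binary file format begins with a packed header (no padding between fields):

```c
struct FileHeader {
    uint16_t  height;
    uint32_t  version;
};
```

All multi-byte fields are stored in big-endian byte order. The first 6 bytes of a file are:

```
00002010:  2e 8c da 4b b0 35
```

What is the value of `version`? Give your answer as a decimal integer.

`version` follows `height` (2 bytes), so it starts at byte offset 2 and occupies 4 bytes.
Bytes at offsets 2..5: DA 4B B0 35.
Big-endian stores the most-significant byte at the lowest address.
The bytes are already most-significant first: 0xDA4BB035.
0xDA4BB035 = 3662393397.

3662393397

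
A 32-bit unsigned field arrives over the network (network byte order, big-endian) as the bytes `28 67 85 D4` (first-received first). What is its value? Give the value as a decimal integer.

Big-endian: lowest address holds the most-significant byte.
The bytes are already most-significant first: 0x286785D4.
0x286785D4 = 677873108.

677873108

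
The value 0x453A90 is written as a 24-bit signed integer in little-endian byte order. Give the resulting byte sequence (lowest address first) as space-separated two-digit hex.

90 3A 45

Split into bytes (most-significant first): 45 3A 90.
Little-endian: lowest address holds the least-significant byte.
So at ascending addresses the bytes are 90 3A 45.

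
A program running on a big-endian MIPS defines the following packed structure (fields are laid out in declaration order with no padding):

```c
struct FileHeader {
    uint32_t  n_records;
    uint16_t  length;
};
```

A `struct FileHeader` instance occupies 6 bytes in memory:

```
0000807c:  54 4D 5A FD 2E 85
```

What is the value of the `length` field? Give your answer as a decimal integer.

`length` follows `n_records` (4 bytes), so it starts at byte offset 4 and occupies 2 bytes.
Bytes at offsets 4..5: 2E 85.
Big-endian: lowest address holds the most-significant byte.
The bytes are already most-significant first: 0x2E85.
0x2E85 = 11909.

11909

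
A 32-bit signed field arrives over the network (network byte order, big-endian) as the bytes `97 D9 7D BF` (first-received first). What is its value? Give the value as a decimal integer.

Big-endian stores the most-significant byte at the lowest address.
The bytes are already most-significant first: 0x97D97DBF.
Top bit is set, so as a signed 32-bit value this is 0x97D97DBF − 2^32 = -1747354177.

-1747354177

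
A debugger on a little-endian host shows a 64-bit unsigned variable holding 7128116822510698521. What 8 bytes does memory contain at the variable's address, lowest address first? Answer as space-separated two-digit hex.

7128116822510698521 in hexadecimal, padded to 64 bits, is 0x62EC287BD33C8019.
Split into bytes (most-significant first): 62 EC 28 7B D3 3C 80 19.
Little-endian stores the least-significant byte at the lowest address.
So at ascending addresses the bytes are 19 80 3C D3 7B 28 EC 62.

19 80 3C D3 7B 28 EC 62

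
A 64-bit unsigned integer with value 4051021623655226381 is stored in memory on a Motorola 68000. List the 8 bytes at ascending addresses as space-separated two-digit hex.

38 38 1E B4 17 65 5C 0D

4051021623655226381 in hexadecimal, padded to 64 bits, is 0x38381EB417655C0D.
Split into bytes (most-significant first): 38 38 1E B4 17 65 5C 0D.
Big-endian: lowest address holds the most-significant byte.
So the memory order matches the most-significant-first order: 38 38 1E B4 17 65 5C 0D.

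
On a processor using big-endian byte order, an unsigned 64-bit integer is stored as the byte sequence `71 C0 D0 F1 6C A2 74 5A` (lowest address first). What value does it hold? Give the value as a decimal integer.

8196781057142584410

Big-endian: lowest address holds the most-significant byte.
The bytes are already most-significant first: 0x71C0D0F16CA2745A.
0x71C0D0F16CA2745A = 8196781057142584410.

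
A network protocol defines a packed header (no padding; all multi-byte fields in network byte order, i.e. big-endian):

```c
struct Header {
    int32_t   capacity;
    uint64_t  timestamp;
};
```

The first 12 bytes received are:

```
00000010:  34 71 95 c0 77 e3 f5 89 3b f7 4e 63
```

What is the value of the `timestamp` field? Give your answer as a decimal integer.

8639018479992131171

`timestamp` follows `capacity` (4 bytes), so it starts at byte offset 4 and occupies 8 bytes.
Bytes at offsets 4..11: 77 E3 F5 89 3B F7 4E 63.
Big-endian: lowest address holds the most-significant byte.
The bytes are already most-significant first: 0x77E3F5893BF74E63.
0x77E3F5893BF74E63 = 8639018479992131171.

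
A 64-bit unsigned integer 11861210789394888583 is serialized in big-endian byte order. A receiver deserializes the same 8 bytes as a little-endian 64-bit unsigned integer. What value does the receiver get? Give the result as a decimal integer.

11861210789394888583 in 64-bit hexadecimal is 0xA49B7C5E9BE9B787.
Stored big-endian, the bytes at ascending addresses are A4 9B 7C 5E 9B E9 B7 87.
Read back as little-endian, the first byte is least significant, giving 0x87B7E99B5E7C9BA4.
0x87B7E99B5E7C9BA4 = 9779541969372748708.

9779541969372748708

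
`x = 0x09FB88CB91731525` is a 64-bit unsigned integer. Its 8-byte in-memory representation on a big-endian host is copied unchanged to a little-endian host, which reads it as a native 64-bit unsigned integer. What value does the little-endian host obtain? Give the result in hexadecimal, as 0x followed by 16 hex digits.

Stored big-endian, the bytes at ascending addresses are 09 FB 88 CB 91 73 15 25.
Read back as little-endian, the first byte is least significant, giving 0x25157391CB88FB09.

0x25157391CB88FB09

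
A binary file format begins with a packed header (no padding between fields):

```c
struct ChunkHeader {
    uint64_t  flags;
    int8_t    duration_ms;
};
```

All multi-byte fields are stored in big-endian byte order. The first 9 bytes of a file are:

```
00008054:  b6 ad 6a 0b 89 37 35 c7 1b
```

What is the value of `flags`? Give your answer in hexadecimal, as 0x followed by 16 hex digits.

0xB6AD6A0B893735C7

`flags` is the first field, at byte offset 0, occupying 8 bytes.
Bytes at offsets 0..7: B6 AD 6A 0B 89 37 35 C7.
Big-endian: lowest address holds the most-significant byte.
The bytes are already most-significant first: 0xB6AD6A0B893735C7.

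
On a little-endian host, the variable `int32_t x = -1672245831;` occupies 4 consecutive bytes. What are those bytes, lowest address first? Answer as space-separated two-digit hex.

B9 8D 53 9C

Two's complement of -1672245831 in 32 bits: 1672245831 = 0x63AC7247; invert → 0x9C538DB8; add 1 → 0x9C538DB9.
Split into bytes (most-significant first): 9C 53 8D B9.
Little-endian: lowest address holds the least-significant byte.
So at ascending addresses the bytes are B9 8D 53 9C.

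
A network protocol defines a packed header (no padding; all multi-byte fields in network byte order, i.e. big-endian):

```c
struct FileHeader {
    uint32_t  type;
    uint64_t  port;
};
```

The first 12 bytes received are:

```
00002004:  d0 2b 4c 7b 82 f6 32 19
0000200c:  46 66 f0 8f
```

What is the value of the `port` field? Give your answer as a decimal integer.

`port` follows `type` (4 bytes), so it starts at byte offset 4 and occupies 8 bytes.
Bytes at offsets 4..11: 82 F6 32 19 46 66 F0 8F.
Big-endian: lowest address holds the most-significant byte.
The bytes are already most-significant first: 0x82F632194666F08F.
0x82F632194666F08F = 9436785153338175631.

9436785153338175631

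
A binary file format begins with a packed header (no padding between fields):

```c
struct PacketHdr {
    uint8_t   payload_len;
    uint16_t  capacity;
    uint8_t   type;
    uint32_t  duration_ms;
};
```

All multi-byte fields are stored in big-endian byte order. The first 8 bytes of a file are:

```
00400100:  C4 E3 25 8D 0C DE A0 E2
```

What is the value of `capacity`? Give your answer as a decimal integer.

`capacity` follows `payload_len` (1 byte), so it starts at byte offset 1 and occupies 2 bytes.
Bytes at offsets 1..2: E3 25.
Big-endian: lowest address holds the most-significant byte.
The bytes are already most-significant first: 0xE325.
0xE325 = 58149.

58149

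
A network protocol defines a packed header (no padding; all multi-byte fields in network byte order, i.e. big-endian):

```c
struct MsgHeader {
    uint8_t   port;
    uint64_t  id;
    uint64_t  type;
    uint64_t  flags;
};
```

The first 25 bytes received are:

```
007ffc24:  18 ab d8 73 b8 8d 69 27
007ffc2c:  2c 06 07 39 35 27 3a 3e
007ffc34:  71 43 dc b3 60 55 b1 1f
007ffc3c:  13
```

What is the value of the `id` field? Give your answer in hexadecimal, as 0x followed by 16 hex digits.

`id` follows `port` (1 byte), so it starts at byte offset 1 and occupies 8 bytes.
Bytes at offsets 1..8: AB D8 73 B8 8D 69 27 2C.
Big-endian: lowest address holds the most-significant byte.
The bytes are already most-significant first: 0xABD873B88D69272C.

0xABD873B88D69272C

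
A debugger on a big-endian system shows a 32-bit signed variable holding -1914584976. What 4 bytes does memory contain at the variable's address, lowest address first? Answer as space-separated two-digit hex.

Two's complement of -1914584976 in 32 bits: 1914584976 = 0x721E3F90; invert → 0x8DE1C06F; add 1 → 0x8DE1C070.
Split into bytes (most-significant first): 8D E1 C0 70.
Big-endian: lowest address holds the most-significant byte.
So the memory order matches the most-significant-first order: 8D E1 C0 70.

8D E1 C0 70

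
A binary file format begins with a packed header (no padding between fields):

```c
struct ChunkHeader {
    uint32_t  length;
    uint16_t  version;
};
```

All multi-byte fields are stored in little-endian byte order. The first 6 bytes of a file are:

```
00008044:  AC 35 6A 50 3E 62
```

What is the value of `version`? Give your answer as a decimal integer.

25150

`version` follows `length` (4 bytes), so it starts at byte offset 4 and occupies 2 bytes.
Bytes at offsets 4..5: 3E 62.
Little-endian: lowest address holds the least-significant byte.
Reassemble most-significant byte first: 62 3E → 0x623E.
0x623E = 25150.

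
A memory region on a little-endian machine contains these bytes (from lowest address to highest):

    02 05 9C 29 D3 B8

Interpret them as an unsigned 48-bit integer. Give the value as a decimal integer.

203217075700994

In little-endian order the low byte comes first in memory.
Reassemble most-significant byte first: B8 D3 29 9C 05 02 → 0xB8D3299C0502.
0xB8D3299C0502 = 203217075700994.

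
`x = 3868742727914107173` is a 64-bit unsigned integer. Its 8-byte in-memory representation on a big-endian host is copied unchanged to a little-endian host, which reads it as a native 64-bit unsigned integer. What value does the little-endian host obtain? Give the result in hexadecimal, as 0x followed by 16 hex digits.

3868742727914107173 in 64-bit hexadecimal is 0x35B0890378B23125.
Stored big-endian, the bytes at ascending addresses are 35 B0 89 03 78 B2 31 25.
Read back as little-endian, the first byte is least significant, giving 0x2531B2780389B035.

0x2531B2780389B035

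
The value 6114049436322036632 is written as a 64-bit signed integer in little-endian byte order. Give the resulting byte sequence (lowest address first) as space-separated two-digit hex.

6114049436322036632 in hexadecimal, padded to 64 bits, is 0x54D977919726FB98.
Split into bytes (most-significant first): 54 D9 77 91 97 26 FB 98.
Little-endian stores the least-significant byte at the lowest address.
So at ascending addresses the bytes are 98 FB 26 97 91 77 D9 54.

98 FB 26 97 91 77 D9 54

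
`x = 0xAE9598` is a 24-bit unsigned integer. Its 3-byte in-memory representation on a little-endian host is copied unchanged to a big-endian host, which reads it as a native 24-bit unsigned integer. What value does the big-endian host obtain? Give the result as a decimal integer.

Stored little-endian, the bytes at ascending addresses are 98 95 AE.
Read back as big-endian, the last byte is least significant, giving 0x9895AE.
0x9895AE = 9999790.

9999790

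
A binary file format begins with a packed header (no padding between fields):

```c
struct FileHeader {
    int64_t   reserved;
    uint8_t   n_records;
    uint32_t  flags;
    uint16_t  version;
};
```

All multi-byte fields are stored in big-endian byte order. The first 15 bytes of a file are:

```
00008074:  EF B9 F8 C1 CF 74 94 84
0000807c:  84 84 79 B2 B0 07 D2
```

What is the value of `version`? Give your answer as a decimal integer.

`version` follows `reserved` (8 B), `n_records` (1 B), `flags` (4 B), so it starts at offset 8 + 1 + 4 = 13 and occupies 2 bytes.
Bytes at offsets 13..14: 07 D2.
In big-endian order the high byte comes first in memory.
The bytes are already most-significant first: 0x07D2.
0x07D2 = 2002.

2002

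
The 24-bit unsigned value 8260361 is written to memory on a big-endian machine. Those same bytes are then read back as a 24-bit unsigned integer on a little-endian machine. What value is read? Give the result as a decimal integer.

592766

8260361 in 24-bit hexadecimal is 0x7E0B09.
Stored big-endian, the bytes at ascending addresses are 7E 0B 09.
Read back as little-endian, the first byte is least significant, giving 0x090B7E.
0x090B7E = 592766.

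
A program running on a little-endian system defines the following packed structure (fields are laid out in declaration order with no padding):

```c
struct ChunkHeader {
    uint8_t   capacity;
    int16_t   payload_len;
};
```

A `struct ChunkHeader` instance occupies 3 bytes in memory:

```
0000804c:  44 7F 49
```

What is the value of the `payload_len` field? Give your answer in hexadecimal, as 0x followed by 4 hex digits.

0x497F

`payload_len` follows `capacity` (1 byte), so it starts at byte offset 1 and occupies 2 bytes.
Bytes at offsets 1..2: 7F 49.
Little-endian: lowest address holds the least-significant byte.
Reassemble most-significant byte first: 49 7F → 0x497F.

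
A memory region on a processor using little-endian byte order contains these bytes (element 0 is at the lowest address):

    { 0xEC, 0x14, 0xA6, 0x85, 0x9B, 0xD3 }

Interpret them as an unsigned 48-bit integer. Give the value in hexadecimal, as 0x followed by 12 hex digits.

0xD39B85A614EC

Little-endian: lowest address holds the least-significant byte.
Reassemble most-significant byte first: D3 9B 85 A6 14 EC → 0xD39B85A614EC.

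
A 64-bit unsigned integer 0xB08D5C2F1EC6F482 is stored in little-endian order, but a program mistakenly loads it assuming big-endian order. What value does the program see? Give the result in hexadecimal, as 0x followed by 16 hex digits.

0x82F4C61E2F5C8DB0

Stored little-endian, the bytes at ascending addresses are 82 F4 C6 1E 2F 5C 8D B0.
Read back as big-endian, the last byte is least significant, giving 0x82F4C61E2F5C8DB0.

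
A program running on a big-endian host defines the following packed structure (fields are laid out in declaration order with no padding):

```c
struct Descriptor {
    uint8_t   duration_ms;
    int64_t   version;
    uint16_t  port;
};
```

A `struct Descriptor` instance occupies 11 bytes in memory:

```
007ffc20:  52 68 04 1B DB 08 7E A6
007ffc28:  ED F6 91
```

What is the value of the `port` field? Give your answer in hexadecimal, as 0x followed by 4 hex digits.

0xF691

`port` follows `duration_ms` (1 B), `version` (8 B), so it starts at offset 1 + 8 = 9 and occupies 2 bytes.
Bytes at offsets 9..10: F6 91.
In big-endian order the high byte comes first in memory.
The bytes are already most-significant first: 0xF691.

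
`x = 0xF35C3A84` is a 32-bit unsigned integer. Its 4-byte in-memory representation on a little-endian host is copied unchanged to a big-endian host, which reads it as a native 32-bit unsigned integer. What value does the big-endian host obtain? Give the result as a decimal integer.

Stored little-endian, the bytes at ascending addresses are 84 3A 5C F3.
Read back as big-endian, the last byte is least significant, giving 0x843A5CF3.
0x843A5CF3 = 2218417395.

2218417395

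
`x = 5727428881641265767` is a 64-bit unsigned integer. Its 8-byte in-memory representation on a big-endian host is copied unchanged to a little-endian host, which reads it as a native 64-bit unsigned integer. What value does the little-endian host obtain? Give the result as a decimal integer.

7447417758291753807

5727428881641265767 in 64-bit hexadecimal is 0x4F7BEA38FE8A5A67.
Stored big-endian, the bytes at ascending addresses are 4F 7B EA 38 FE 8A 5A 67.
Read back as little-endian, the first byte is least significant, giving 0x675A8AFE38EA7B4F.
0x675A8AFE38EA7B4F = 7447417758291753807.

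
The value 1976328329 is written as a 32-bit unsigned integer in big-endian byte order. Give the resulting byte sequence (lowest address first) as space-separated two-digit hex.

1976328329 in hexadecimal, padded to 32 bits, is 0x75CC6089.
Split into bytes (most-significant first): 75 CC 60 89.
Big-endian stores the most-significant byte at the lowest address.
So the memory order matches the most-significant-first order: 75 CC 60 89.

75 CC 60 89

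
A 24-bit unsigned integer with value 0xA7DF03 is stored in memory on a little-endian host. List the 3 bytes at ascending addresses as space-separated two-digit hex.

Split into bytes (most-significant first): A7 DF 03.
Little-endian stores the least-significant byte at the lowest address.
So at ascending addresses the bytes are 03 DF A7.

03 DF A7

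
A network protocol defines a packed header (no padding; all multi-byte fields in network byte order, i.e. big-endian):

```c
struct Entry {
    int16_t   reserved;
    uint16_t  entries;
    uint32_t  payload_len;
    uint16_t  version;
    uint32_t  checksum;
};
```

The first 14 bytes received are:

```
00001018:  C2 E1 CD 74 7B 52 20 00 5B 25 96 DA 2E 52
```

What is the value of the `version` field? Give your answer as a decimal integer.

`version` follows `reserved` (2 B), `entries` (2 B), `payload_len` (4 B), so it starts at offset 2 + 2 + 4 = 8 and occupies 2 bytes.
Bytes at offsets 8..9: 5B 25.
In big-endian order the high byte comes first in memory.
The bytes are already most-significant first: 0x5B25.
0x5B25 = 23333.

23333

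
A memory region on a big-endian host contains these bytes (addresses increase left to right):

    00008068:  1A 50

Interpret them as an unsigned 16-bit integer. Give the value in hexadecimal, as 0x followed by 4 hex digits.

Big-endian: lowest address holds the most-significant byte.
The bytes are already most-significant first: 0x1A50.

0x1A50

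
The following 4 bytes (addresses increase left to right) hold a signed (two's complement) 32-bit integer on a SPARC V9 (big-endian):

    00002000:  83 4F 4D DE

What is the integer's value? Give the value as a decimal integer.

-2091954722

Big-endian stores the most-significant byte at the lowest address.
The bytes are already most-significant first: 0x834F4DDE.
Top bit is set, so as a signed 32-bit value this is 0x834F4DDE − 2^32 = -2091954722.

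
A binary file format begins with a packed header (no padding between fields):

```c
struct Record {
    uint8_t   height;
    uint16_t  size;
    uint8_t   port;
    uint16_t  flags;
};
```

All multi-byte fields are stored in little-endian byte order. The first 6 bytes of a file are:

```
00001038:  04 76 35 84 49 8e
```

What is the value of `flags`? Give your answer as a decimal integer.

`flags` follows `height` (1 B), `size` (2 B), `port` (1 B), so it starts at offset 1 + 2 + 1 = 4 and occupies 2 bytes.
Bytes at offsets 4..5: 49 8E.
Little-endian stores the least-significant byte at the lowest address.
Reassemble most-significant byte first: 8E 49 → 0x8E49.
0x8E49 = 36425.

36425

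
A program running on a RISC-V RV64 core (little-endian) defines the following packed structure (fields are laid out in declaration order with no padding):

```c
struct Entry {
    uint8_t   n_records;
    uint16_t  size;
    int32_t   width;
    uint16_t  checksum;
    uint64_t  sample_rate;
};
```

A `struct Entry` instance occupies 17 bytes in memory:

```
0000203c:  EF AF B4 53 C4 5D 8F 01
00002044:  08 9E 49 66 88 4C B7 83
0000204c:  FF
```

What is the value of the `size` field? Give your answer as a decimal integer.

`size` follows `n_records` (1 byte), so it starts at byte offset 1 and occupies 2 bytes.
Bytes at offsets 1..2: AF B4.
Little-endian stores the least-significant byte at the lowest address.
Reassemble most-significant byte first: B4 AF → 0xB4AF.
0xB4AF = 46255.

46255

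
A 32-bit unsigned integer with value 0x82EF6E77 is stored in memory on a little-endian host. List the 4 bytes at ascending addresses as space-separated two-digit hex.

Split into bytes (most-significant first): 82 EF 6E 77.
In little-endian order the low byte comes first in memory.
So at ascending addresses the bytes are 77 6E EF 82.

77 6E EF 82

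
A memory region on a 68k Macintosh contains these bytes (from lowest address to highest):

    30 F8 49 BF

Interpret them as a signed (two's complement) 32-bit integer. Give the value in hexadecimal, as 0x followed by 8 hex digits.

0x30F849BF

Big-endian stores the most-significant byte at the lowest address.
The bytes are already most-significant first: 0x30F849BF.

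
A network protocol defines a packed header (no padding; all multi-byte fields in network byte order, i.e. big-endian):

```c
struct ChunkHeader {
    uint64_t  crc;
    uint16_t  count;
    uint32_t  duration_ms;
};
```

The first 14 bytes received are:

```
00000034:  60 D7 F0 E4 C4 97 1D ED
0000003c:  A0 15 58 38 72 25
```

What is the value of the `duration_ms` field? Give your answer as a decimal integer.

`duration_ms` follows `crc` (8 B), `count` (2 B), so it starts at offset 8 + 2 = 10 and occupies 4 bytes.
Bytes at offsets 10..13: 58 38 72 25.
Big-endian: lowest address holds the most-significant byte.
The bytes are already most-significant first: 0x58387225.
0x58387225 = 1480094245.

1480094245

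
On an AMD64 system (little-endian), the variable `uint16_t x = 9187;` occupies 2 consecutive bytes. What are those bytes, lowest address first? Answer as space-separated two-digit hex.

9187 in hexadecimal, padded to 16 bits, is 0x23E3.
Split into bytes (most-significant first): 23 E3.
Little-endian: lowest address holds the least-significant byte.
So at ascending addresses the bytes are E3 23.

E3 23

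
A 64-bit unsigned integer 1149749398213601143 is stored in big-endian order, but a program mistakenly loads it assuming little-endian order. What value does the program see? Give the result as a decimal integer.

8621927554224944143

1149749398213601143 in 64-bit hexadecimal is 0x0FF4BAFC6D3DA777.
Stored big-endian, the bytes at ascending addresses are 0F F4 BA FC 6D 3D A7 77.
Read back as little-endian, the first byte is least significant, giving 0x77A73D6DFCBAF40F.
0x77A73D6DFCBAF40F = 8621927554224944143.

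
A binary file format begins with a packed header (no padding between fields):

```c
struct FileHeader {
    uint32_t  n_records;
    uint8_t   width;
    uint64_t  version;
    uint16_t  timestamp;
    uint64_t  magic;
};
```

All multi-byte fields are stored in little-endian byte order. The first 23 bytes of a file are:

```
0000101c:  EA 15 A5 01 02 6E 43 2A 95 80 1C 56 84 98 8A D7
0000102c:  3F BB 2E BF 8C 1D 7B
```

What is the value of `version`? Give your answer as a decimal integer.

9535840599587570542

`version` follows `n_records` (4 B), `width` (1 B), so it starts at offset 4 + 1 = 5 and occupies 8 bytes.
Bytes at offsets 5..12: 6E 43 2A 95 80 1C 56 84.
In little-endian order the low byte comes first in memory.
Reassemble most-significant byte first: 84 56 1C 80 95 2A 43 6E → 0x84561C80952A436E.
0x84561C80952A436E = 9535840599587570542.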